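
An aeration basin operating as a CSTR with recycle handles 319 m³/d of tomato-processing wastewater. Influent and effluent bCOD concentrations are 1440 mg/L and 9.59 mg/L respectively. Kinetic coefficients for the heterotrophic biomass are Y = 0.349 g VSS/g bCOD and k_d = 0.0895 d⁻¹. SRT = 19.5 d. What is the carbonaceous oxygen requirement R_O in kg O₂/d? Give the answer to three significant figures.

R_O ≈ 374 kg O₂/d

Observed yield with endogenous decay: Y_obs = Y / (1 + k_d·θ_c) = 0.349 / (1 + 0.0895 × 19.5) = 0.349 / 2.745 = 0.1271 g VSS/g bCOD.
Substrate removed = Q·(S₀ − S) = 319 m³/d × (1440 − 9.59) g/m³ = 4.56×10^5 g/d = 456.3 kg/d.
Biomass synthesised: P_X = Y_obs × 456.3 = 58.01 kg VSS/d.
R_O = Q·(S₀ − S) − 1.42·P_X = 456.3 − 1.42 × 58.01 = 373.9 kg O₂/d.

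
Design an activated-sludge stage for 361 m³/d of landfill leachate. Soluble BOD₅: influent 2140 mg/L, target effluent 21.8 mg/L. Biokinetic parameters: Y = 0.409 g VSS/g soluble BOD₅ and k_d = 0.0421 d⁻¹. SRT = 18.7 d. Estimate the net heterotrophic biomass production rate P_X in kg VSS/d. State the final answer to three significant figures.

Correct the yield for decay: Y_obs = Y/(1 + k_d θ_c) = 0.409 / (1 + 0.0421 × 18.7) = 0.409 / 1.787 = 0.2288.
Substrate removed = Q·(S₀ − S) = 361 m³/d × (2140 − 21.8) g/m³ = 7.65×10^5 g/d = 764.7 kg/d.
Biomass produced: P_X = Y_obs·Q·ΔS = 0.2288 × 764.7 ≈ 175.0 kg VSS/d.

P_X ≈ 175 kg VSS/d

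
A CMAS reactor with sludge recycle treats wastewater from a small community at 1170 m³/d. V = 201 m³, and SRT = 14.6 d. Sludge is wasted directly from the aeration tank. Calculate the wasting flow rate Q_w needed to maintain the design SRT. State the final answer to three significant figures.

Q_w ≈ 13.8 m³/d

For wasting at MLVSS concentration, Q_w = V/θ_c = 201.0/14.6 = 13.77 m³/d.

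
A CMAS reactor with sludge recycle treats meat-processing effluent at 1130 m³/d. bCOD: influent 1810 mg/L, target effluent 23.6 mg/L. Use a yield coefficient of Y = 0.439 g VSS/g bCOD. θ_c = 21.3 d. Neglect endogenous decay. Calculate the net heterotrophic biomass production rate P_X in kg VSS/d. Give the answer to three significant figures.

P_X ≈ 886 kg VSS/d

Since k_d ≈ 0, Y_obs = Y = 0.439 g VSS/g bCOD.
Mass of bCOD removed per day: Q(S₀ − S) = 1130 × 1786 g/m³ = 2019 kg/d.
P_X = Y_obs · Q(S₀ − S) = 0.4390 × 2019 = 886.2 kg VSS/d.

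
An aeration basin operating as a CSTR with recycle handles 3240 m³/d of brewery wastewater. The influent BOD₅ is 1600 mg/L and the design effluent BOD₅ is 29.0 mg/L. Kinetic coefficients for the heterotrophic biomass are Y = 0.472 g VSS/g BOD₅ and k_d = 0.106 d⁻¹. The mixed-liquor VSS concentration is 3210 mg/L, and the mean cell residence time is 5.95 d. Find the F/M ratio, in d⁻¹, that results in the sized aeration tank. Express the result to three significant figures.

Rearranging the biomass balance for a CMAS with decay, V = Y·Q·ΔS·θ_c / [X·(1+k_d θ_c)] = 0.472 × 3240 × (1600 − 29.0) × 5.95 / [3210 × (1 + 0.106 × 5.95)] = 1.43×10^7 / 5235 = 2731 m³.
F/M = Q·S₀ / (V·X) = 3240 × 1600 / (2731 × 3210) = 0.5914 g BOD₅·(g VSS·d)⁻¹.

F/M ≈ 0.591 d⁻¹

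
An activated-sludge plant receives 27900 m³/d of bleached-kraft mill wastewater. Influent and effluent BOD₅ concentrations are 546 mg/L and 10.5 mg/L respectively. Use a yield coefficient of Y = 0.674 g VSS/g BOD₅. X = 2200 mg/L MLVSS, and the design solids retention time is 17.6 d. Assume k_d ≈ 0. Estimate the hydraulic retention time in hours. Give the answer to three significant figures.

τ ≈ 69.3 h

With k_d = 0 the design equation reduces to V = Y Q (S₀−S) θ_c / X = 0.674 × 27900 × (546 − 10.5) × 17.6 / 2200 = 80559 m³.
τ = V/Q = 80559/27900 = 2.887 d, or 69.30 h.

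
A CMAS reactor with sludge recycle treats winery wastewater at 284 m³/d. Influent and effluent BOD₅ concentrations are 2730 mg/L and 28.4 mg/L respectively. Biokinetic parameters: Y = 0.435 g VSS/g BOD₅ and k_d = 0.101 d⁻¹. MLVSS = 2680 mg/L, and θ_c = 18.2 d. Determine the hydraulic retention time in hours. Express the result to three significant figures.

Rearranging the biomass balance for a CMAS with decay, V = Y·Q·ΔS·θ_c / [X·(1+k_d θ_c)] = 0.435 × 284 × (2730 − 28.4) × 18.2 / [2680 × (1 + 0.101 × 18.2)] = 6.07×10^6 / 7606 = 798.6 m³.
Hydraulic retention time τ = V/Q = 798.6 / 284 = 2.812 d = 67.49 h.

τ ≈ 67.5 h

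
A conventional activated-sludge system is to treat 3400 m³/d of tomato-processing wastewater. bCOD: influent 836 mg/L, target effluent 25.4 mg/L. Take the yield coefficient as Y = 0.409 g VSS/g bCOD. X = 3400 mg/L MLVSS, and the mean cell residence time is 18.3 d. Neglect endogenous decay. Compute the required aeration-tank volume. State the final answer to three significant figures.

V ≈ 6070 m³

V·X = Y·Q·ΔS·θ_c gives V = 0.409 × 3400 × (836 − 25.4) × 18.3 / 3400 = 6067 m³.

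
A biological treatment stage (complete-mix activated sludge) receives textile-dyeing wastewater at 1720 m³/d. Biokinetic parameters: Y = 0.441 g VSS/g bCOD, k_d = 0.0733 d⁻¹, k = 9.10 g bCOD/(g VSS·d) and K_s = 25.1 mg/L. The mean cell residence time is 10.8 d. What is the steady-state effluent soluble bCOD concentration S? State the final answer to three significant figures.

For a completely mixed reactor with recycle the Lawrence–McCarty relation gives S = K_s·(1 + k_d·θ_c) / [θ_c·(Y·k − k_d) − 1] = 25.1 × (1 + 0.0733 × 10.8) / [10.8 × (0.441 × 9.10 − 0.0733) − 1] = 44.97 / 41.55 = 1.082 mg/L.

S ≈ 1.08 mg/L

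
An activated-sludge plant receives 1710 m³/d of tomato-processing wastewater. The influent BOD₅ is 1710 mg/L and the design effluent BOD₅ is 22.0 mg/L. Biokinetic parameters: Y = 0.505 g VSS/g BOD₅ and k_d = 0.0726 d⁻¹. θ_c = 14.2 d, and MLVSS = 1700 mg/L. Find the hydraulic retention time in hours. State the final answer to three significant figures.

Rearranging the biomass balance for a CMAS with decay, V = Y·Q·ΔS·θ_c / [X·(1+k_d θ_c)] = 0.505 × 1710 × (1710 − 22.0) × 14.2 / [1700 × (1 + 0.0726 × 14.2)] = 2.07×10^7 / 3453 = 5995 m³.
τ = V/Q = 5995/1710 = 3.506 d, or 84.14 h.

τ ≈ 84.1 h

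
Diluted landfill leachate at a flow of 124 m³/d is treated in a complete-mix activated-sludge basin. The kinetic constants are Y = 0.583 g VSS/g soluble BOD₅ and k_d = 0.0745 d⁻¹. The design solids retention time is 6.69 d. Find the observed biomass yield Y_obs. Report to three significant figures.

Y_obs ≈ 0.389 g VSS/g soluble BOD₅

Y_obs = Y / (1 + k_d θ_c) = 0.583 / (1 + 0.0745 × 6.69) = 0.583 / 1.498 = 0.3891.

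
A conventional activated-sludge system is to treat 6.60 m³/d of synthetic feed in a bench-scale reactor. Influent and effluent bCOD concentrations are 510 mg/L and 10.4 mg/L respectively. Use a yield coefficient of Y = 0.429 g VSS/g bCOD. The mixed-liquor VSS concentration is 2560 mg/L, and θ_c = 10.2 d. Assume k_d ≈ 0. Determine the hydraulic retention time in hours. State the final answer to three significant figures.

With k_d = 0 the design equation reduces to V = Y Q (S₀−S) θ_c / X = 0.429 × 6.60 × (510 − 10.4) × 10.2 / 2560 = 5.636 m³.
τ = V/Q = 5.636/6.60 = 0.8540 d, or 20.50 h.

τ ≈ 20.5 h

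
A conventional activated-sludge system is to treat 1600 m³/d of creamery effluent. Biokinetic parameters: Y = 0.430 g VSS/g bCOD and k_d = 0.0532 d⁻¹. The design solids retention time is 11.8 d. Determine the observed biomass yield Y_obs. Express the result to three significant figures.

Y_obs ≈ 0.264 g VSS/g bCOD

Observed yield with endogenous decay: Y_obs = Y / (1 + k_d·θ_c) = 0.430 / (1 + 0.0532 × 11.8) = 0.430 / 1.628 = 0.2642 g VSS/g bCOD.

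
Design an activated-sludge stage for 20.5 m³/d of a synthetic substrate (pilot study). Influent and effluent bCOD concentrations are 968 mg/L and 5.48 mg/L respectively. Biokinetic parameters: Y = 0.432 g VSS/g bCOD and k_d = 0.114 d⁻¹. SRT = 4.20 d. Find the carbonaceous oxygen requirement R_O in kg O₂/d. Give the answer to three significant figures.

R_O ≈ 11.5 kg O₂/d

Observed yield with endogenous decay: Y_obs = Y / (1 + k_d·θ_c) = 0.432 / (1 + 0.114 × 4.20) = 0.432 / 1.479 = 0.2921 g VSS/g bCOD.
Substrate removed = Q·(S₀ − S) = 20.5 m³/d × (968 − 5.48) g/m³ = 1.97×10^4 g/d = 19.73 kg/d.
Net sludge production P_X = 0.2921 × 19.73 = 5.764 kg VSS/d.
Carbonaceous O₂ demand = substrate oxidised − cell-mass equivalent = 19.73 − 1.42 × 5.764 = 11.55 kg O₂/d.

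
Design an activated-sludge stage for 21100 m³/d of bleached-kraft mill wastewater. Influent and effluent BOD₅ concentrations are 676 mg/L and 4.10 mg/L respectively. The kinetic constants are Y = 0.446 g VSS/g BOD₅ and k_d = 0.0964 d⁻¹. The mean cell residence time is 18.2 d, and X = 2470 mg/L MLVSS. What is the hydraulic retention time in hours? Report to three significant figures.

From the SRT design equation V = Y Q (S₀−S) θ_c / [X (1 + k_d θ_c)] = 0.446 × 21100 × (676 − 4.10) × 18.2 / [2470 × (1 + 0.0964 × 18.2)] = 1.15×10^8 / 6804 = 16914 m³.
Hydraulic retention time τ = V/Q = 16914 / 21100 = 0.8016 d = 19.24 h.

τ ≈ 19.2 h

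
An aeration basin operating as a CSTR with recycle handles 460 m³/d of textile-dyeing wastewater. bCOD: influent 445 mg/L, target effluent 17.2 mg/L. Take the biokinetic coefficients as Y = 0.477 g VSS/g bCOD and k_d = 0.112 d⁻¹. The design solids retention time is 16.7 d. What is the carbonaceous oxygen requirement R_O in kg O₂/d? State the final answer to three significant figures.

Correct the yield for decay: Y_obs = Y/(1 + k_d θ_c) = 0.477 / (1 + 0.112 × 16.7) = 0.477 / 2.870 = 0.1662.
Mass of bCOD removed per day: Q(S₀ − S) = 460 × 427.8 g/m³ = 196.8 kg/d.
Biomass synthesised: P_X = Y_obs × 196.8 = 32.70 kg VSS/d.
Carbonaceous O₂ demand = substrate oxidised − cell-mass equivalent = 196.8 − 1.42 × 32.70 = 150.4 kg O₂/d.

R_O ≈ 150 kg O₂/d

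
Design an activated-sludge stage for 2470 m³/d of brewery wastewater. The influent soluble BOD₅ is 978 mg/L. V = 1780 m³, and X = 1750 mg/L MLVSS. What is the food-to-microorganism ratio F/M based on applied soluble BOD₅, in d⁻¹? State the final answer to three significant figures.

F/M ≈ 0.775 d⁻¹

Food-to-microorganism ratio F/M = Q S₀ / (V X) = 2470 × 978 / (1780 × 1750) = 0.7755 d⁻¹.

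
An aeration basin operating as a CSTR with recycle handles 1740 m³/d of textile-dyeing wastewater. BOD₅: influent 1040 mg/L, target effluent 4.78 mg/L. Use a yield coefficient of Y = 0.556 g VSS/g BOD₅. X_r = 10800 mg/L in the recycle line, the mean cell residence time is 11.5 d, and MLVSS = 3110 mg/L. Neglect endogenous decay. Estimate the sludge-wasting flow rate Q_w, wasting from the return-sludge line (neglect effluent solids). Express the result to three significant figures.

Q_w ≈ 92.7 m³/d

V·X = Y·Q·ΔS·θ_c gives V = 0.556 × 1740 × (1040 − 4.78) × 11.5 / 3110 = 3703 m³.
θ_c = V·X/(Q_w·X_r) when wasting from the recycle, so Q_w = V·X/(θ_c·X_r) = 3703 × 3110 / (11.5 × 10800) = 92.73 m³/d.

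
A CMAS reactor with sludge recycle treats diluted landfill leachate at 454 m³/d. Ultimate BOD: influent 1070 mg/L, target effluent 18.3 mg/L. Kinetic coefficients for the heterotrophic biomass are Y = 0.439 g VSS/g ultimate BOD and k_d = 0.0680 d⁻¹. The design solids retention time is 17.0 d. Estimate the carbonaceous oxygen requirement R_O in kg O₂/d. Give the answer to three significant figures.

R_O ≈ 339 kg O₂/d

The observed yield is Y_obs = Y/(1 + k_d·θ_c) = 0.439 / (1 + 0.0680 × 17.0) = 0.439 / 2.156 = 0.2036 g VSS per g ultimate BOD removed.
ΔS = 1070 − 18.3 = 1052 mg/L, so the substrate removal rate is 454 × 1052/1000 = 477.5 kg ultimate BOD/d.
Biomass synthesised: P_X = Y_obs × 477.5 = 97.22 kg VSS/d.
R_O = Q·ΔS − 1.42 P_X = 477.5 − 138.1 = 339.4 kg O₂/d.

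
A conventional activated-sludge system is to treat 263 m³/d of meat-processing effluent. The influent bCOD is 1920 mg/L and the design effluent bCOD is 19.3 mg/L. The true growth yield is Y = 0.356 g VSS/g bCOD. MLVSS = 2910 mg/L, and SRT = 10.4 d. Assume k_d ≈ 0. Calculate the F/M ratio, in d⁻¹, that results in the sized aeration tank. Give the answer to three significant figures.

With k_d = 0 the design equation reduces to V = Y Q (S₀−S) θ_c / X = 0.356 × 263 × (1920 − 19.3) × 10.4 / 2910 = 636.0 m³.
F/M = applied load / biomass = Q·S₀/(V·X) = 263 × 1920 / (636.0 × 2910) = 0.2728 d⁻¹.

F/M ≈ 0.273 d⁻¹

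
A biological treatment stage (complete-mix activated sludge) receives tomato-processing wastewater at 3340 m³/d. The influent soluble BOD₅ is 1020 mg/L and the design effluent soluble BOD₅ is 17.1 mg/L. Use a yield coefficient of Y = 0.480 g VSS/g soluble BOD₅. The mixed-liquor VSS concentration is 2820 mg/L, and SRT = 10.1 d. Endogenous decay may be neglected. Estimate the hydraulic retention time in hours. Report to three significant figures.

V·X = Y·Q·ΔS·θ_c gives V = 0.480 × 3340 × (1020 − 17.1) × 10.1 / 2820 = 5759 m³.
Hydraulic retention time τ = V/Q = 5759 / 3340 = 1.724 d = 41.38 h.

τ ≈ 41.4 h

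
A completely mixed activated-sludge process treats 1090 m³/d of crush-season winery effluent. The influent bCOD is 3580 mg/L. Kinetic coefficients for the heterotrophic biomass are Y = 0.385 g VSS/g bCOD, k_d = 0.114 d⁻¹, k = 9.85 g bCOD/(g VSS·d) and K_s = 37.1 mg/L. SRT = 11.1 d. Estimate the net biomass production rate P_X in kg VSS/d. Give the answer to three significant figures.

From the Monod/SRT balance for a CMAS, S = K_s·(1+k_d θ_c)/[θ_c·(Y k − k_d) − 1] = 37.1 × (1 + 0.114 × 11.1) / [11.1 × (0.385 × 9.85 − 0.114) − 1] = 84.05 / 39.83 = 2.110 mg/L.
Y_obs = Y / (1 + k_d θ_c) = 0.385 / (1 + 0.114 × 11.1) = 0.385 / 2.265 = 0.1699.
Mass of bCOD removed per day: Q(S₀ − S) = 1090 × 3578 g/m³ = 3900 kg/d.
Biomass produced: P_X = Y_obs·Q·ΔS = 0.1699 × 3900 ≈ 662.8 kg VSS/d.

P_X ≈ 663 kg VSS/d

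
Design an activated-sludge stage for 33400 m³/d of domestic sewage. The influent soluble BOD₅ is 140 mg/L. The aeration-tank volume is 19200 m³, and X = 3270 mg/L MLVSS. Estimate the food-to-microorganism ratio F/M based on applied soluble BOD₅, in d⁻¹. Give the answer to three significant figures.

F/M ≈ 0.0745 d⁻¹

F/M = applied load / biomass = Q·S₀/(V·X) = 33400 × 140 / (19200 × 3270) = 0.07448 d⁻¹.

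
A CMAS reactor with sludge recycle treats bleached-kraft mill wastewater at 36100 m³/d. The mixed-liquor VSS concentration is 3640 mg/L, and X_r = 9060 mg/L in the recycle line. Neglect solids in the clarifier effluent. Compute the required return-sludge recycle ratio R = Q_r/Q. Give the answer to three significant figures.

R ≈ 0.672

Solids balance on the clarifier gives (1+R)X = R·X_r, so R = X/(X_r − X) = 3640 / (9060 − 3640) = 0.6716.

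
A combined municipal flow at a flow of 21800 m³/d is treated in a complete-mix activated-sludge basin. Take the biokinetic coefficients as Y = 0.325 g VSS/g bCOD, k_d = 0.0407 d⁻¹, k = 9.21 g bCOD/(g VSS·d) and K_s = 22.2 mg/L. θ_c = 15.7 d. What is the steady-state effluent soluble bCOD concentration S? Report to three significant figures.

Effluent substrate depends only on kinetics and SRT: S = K_s(1 + k_d θ_c) / [θ_c(Yk − k_d) − 1] = 22.2 × (1 + 0.0407 × 15.7) / [15.7 × (0.325 × 9.21 − 0.0407) − 1] = 36.39 / 45.36 = 0.8022 mg/L.

S ≈ 0.802 mg/L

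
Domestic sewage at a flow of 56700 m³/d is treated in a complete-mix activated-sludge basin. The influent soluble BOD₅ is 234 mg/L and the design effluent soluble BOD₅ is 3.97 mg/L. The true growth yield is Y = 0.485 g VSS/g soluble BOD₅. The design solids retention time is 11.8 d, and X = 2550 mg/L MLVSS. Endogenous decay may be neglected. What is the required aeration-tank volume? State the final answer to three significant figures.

Biomass mass balance (decay neglected): V·X = Y·Q·(S₀ − S)·θ_c, so V = 0.485 × 56700 × (234 − 3.97) × 11.8 / 2550 = 29272 m³.

V ≈ 29300 m³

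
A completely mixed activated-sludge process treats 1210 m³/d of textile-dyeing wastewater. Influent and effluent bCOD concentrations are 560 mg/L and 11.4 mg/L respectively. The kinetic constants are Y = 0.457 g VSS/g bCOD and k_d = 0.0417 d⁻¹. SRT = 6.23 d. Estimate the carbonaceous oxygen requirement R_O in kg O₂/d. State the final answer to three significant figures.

R_O ≈ 322 kg O₂/d

Y_obs = Y / (1 + k_d θ_c) = 0.457 / (1 + 0.0417 × 6.23) = 0.457 / 1.260 = 0.3628.
Mass of bCOD removed per day: Q(S₀ − S) = 1210 × 548.6 g/m³ = 663.8 kg/d.
P_X = Y_obs·Q·(S₀ − S) = 0.3628 × 663.8 = 240.8 kg VSS/d.
Carbonaceous O₂ demand = substrate oxidised − cell-mass equivalent = 663.8 − 1.42 × 240.8 = 321.9 kg O₂/d.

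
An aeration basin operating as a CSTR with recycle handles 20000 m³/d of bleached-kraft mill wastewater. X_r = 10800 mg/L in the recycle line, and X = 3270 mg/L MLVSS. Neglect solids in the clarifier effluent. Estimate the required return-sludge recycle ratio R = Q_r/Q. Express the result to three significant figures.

Solids balance on the clarifier gives (1+R)X = R·X_r, so R = X/(X_r − X) = 3270 / (10800 − 3270) = 0.4343.

R ≈ 0.434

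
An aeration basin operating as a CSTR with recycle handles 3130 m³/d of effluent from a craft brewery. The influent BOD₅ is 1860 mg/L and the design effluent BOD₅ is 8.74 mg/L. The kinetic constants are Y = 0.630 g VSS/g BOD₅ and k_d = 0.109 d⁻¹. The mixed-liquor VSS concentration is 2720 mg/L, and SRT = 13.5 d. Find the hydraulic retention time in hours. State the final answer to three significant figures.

τ ≈ 56.2 h

Rearranging the biomass balance for a CMAS with decay, V = Y·Q·ΔS·θ_c / [X·(1+k_d θ_c)] = 0.630 × 3130 × (1860 − 8.74) × 13.5 / [2720 × (1 + 0.109 × 13.5)] = 4.93×10^7 / 6722 = 7331 m³.
Hydraulic retention time τ = V/Q = 7331 / 3130 = 2.342 d = 56.21 h.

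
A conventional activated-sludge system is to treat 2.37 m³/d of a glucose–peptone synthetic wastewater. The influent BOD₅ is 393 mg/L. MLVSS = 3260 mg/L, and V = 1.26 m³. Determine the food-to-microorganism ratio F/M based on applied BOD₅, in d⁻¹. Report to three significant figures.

F/M = applied load / biomass = Q·S₀/(V·X) = 2.37 × 393 / (1.260 × 3260) = 0.2268 d⁻¹.

F/M ≈ 0.227 d⁻¹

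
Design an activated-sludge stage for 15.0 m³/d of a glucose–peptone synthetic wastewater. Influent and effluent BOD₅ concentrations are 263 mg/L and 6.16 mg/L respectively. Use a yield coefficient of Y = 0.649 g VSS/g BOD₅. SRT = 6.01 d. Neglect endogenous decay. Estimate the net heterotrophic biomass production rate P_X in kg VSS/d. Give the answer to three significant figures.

No decay correction is needed, so Y_obs = Y = 0.649.
Mass of BOD₅ removed per day: Q(S₀ − S) = 15.0 × 256.8 g/m³ = 3.853 kg/d.
P_X = Y_obs · Q(S₀ − S) = 0.6490 × 3.853 = 2.500 kg VSS/d.

P_X ≈ 2.50 kg VSS/d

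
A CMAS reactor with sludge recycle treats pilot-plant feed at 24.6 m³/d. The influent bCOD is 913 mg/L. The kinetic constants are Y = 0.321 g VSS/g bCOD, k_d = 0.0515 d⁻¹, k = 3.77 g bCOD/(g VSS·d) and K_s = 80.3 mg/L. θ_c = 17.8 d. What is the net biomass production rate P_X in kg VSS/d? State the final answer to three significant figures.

P_X ≈ 3.73 kg VSS/d

From the Monod/SRT balance for a CMAS, S = K_s·(1+k_d θ_c)/[θ_c·(Y k − k_d) − 1] = 80.3 × (1 + 0.0515 × 17.8) / [17.8 × (0.321 × 3.77 − 0.0515) − 1] = 153.9 / 19.62 = 7.843 mg/L.
Correct the yield for decay: Y_obs = Y/(1 + k_d θ_c) = 0.321 / (1 + 0.0515 × 17.8) = 0.321 / 1.917 = 0.1675.
Q·(S₀ − S) = 24.6 × (913 − 7.84) × 10⁻³ = 22.27 kg/d removed.
Biomass produced: P_X = Y_obs·Q·ΔS = 0.1675 × 22.27 ≈ 3.729 kg VSS/d.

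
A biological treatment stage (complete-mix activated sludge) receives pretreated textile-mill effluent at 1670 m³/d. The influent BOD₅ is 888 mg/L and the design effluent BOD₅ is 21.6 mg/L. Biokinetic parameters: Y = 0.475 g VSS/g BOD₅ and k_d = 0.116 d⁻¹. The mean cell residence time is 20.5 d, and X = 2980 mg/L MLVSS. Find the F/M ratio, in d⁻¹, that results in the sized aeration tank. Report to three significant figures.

F/M ≈ 0.356 d⁻¹

From the SRT design equation V = Y Q (S₀−S) θ_c / [X (1 + k_d θ_c)] = 0.475 × 1670 × (888 − 21.6) × 20.5 / [2980 × (1 + 0.116 × 20.5)] = 1.41×10^7 / 10066 = 1400 m³.
Food-to-microorganism ratio F/M = Q S₀ / (V X) = 1670 × 888 / (1400 × 2980) = 0.3556 d⁻¹.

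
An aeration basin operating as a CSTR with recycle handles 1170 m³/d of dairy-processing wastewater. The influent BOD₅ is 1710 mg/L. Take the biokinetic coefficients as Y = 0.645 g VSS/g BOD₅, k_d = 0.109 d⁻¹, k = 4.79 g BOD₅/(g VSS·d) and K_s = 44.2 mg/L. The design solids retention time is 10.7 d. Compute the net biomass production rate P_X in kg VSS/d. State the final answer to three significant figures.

For a completely mixed reactor with recycle the Lawrence–McCarty relation gives S = K_s·(1 + k_d·θ_c) / [θ_c·(Y·k − k_d) − 1] = 44.2 × (1 + 0.109 × 10.7) / [10.7 × (0.645 × 4.79 − 0.109) − 1] = 95.75 / 30.89 = 3.100 mg/L.
The observed yield is Y_obs = Y/(1 + k_d·θ_c) = 0.645 / (1 + 0.109 × 10.7) = 0.645 / 2.166 = 0.2977 g VSS per g BOD₅ removed.
Mass of BOD₅ removed per day: Q(S₀ − S) = 1170 × 1707 g/m³ = 1997 kg/d.
So the net sludge growth is P_X = 0.2977 × 1997 = 594.6 kg VSS/d.

P_X ≈ 595 kg VSS/d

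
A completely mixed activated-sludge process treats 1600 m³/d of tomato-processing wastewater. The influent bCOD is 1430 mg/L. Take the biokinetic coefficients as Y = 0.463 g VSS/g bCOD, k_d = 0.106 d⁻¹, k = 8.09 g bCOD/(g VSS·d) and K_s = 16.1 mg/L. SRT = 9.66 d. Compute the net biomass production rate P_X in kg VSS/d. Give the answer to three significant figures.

Effluent substrate depends only on kinetics and SRT: S = K_s(1 + k_d θ_c) / [θ_c(Yk − k_d) − 1] = 16.1 × (1 + 0.106 × 9.66) / [9.66 × (0.463 × 8.09 − 0.106) − 1] = 32.59 / 34.16 = 0.9539 mg/L.
Y_obs = Y / (1 + k_d θ_c) = 0.463 / (1 + 0.106 × 9.66) = 0.463 / 2.024 = 0.2288.
Substrate removed = Q·(S₀ − S) = 1600 m³/d × (1430 − 0.954) g/m³ = 2.29×10^6 g/d = 2286 kg/d.
P_X = Y_obs · Q(S₀ − S) = 0.2288 × 2286 = 523.1 kg VSS/d.

P_X ≈ 523 kg VSS/d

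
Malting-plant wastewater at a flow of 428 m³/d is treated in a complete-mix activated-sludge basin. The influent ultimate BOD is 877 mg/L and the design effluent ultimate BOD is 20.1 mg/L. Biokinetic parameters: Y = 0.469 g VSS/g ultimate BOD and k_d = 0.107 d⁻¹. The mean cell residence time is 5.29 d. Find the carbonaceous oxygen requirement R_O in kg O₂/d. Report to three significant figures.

R_O ≈ 211 kg O₂/d

Observed yield with endogenous decay: Y_obs = Y / (1 + k_d·θ_c) = 0.469 / (1 + 0.107 × 5.29) = 0.469 / 1.566 = 0.2995 g VSS/g ultimate BOD.
Mass of ultimate BOD removed per day: Q(S₀ − S) = 428 × 856.9 g/m³ = 366.8 kg/d.
Biomass synthesised: P_X = Y_obs × 366.8 = 109.8 kg VSS/d.
R_O = Q·ΔS − 1.42 P_X = 366.8 − 156.0 = 210.8 kg O₂/d.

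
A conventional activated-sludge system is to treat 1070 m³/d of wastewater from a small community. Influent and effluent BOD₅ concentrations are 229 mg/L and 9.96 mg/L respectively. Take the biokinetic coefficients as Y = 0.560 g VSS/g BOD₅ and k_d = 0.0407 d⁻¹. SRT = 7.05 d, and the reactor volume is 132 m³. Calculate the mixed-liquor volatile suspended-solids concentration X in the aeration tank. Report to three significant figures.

X = Y·Q·ΔS·θ_c / [V·(1 + k_d θ_c)] = 0.560 × 1070 × (229 − 9.96) × 7.05 / [132 × (1 + 0.0407 × 7.05)] = 5447 mg/L.

X ≈ 5450 mg/L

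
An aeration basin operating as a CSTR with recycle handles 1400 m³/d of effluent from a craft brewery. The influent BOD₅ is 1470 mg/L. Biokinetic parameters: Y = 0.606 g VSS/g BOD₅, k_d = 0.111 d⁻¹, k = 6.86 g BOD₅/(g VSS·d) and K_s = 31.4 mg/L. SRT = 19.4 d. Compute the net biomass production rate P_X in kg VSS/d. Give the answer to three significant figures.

P_X ≈ 395 kg VSS/d

From the Monod/SRT balance for a CMAS, S = K_s·(1+k_d θ_c)/[θ_c·(Y k − k_d) − 1] = 31.4 × (1 + 0.111 × 19.4) / [19.4 × (0.606 × 6.86 − 0.111) − 1] = 99.02 / 77.50 = 1.278 mg/L.
Observed yield with endogenous decay: Y_obs = Y / (1 + k_d·θ_c) = 0.606 / (1 + 0.111 × 19.4) = 0.606 / 3.153 = 0.1922 g VSS/g BOD₅.
Q·(S₀ − S) = 1400 × (1470 − 1.28) × 10⁻³ = 2056 kg/d removed.
Net biomass production P_X = Y_obs × Q·(S₀ − S) = 0.1922 × 2056 = 395.1 kg VSS/d.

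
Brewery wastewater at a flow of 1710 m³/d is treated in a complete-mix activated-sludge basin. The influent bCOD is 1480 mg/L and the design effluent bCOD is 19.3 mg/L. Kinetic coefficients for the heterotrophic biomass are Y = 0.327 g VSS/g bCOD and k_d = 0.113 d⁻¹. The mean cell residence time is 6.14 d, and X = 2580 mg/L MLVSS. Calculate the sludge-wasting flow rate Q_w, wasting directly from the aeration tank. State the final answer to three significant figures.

Q_w ≈ 187 m³/d

Rearranging the biomass balance for a CMAS with decay, V = Y·Q·ΔS·θ_c / [X·(1+k_d θ_c)] = 0.327 × 1710 × (1480 − 19.3) × 6.14 / [2580 × (1 + 0.113 × 6.14)] = 5.02×10^6 / 4370 = 1148 m³.
With mixed-liquor wasting, θ_c = V/Q_w, so Q_w = V/θ_c = 1148/6.14 = 186.9 m³/d.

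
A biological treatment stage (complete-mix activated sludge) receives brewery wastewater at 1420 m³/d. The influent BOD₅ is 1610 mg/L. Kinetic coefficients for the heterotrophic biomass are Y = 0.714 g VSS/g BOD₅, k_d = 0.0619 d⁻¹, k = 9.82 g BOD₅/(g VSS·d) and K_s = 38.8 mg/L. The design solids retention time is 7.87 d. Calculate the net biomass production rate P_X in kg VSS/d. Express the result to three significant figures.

P_X ≈ 1100 kg VSS/d

Effluent substrate depends only on kinetics and SRT: S = K_s(1 + k_d θ_c) / [θ_c(Yk − k_d) − 1] = 38.8 × (1 + 0.0619 × 7.87) / [7.87 × (0.714 × 9.82 − 0.0619) − 1] = 57.70 / 53.69 = 1.075 mg/L.
The observed yield is Y_obs = Y/(1 + k_d·θ_c) = 0.714 / (1 + 0.0619 × 7.87) = 0.714 / 1.487 = 0.4801 g VSS per g BOD₅ removed.
Mass of BOD₅ removed per day: Q(S₀ − S) = 1420 × 1609 g/m³ = 2285 kg/d.
So the net sludge growth is P_X = 0.4801 × 2285 = 1097 kg VSS/d.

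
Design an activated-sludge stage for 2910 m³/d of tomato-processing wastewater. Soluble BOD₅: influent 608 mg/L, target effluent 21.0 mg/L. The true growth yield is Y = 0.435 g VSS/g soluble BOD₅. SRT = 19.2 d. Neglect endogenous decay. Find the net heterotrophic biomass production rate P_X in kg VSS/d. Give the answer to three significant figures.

P_X ≈ 743 kg VSS/d

With endogenous decay neglected, the observed yield equals the true yield: Y_obs = Y = 0.435 g VSS/g soluble BOD₅.
Substrate removed = Q·(S₀ − S) = 2910 m³/d × (608 − 21.0) g/m³ = 1.71×10^6 g/d = 1708 kg/d.
So the net sludge growth is P_X = 0.4350 × 1708 = 743.1 kg VSS/d.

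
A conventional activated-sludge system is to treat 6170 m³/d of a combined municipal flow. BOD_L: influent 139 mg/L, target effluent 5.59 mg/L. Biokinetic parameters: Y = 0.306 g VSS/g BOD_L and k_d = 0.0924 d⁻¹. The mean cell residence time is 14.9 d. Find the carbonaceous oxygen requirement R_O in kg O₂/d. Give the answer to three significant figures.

Y_obs = Y / (1 + k_d θ_c) = 0.306 / (1 + 0.0924 × 14.9) = 0.306 / 2.377 = 0.1287.
Substrate removed = Q·(S₀ − S) = 6170 m³/d × (139 − 5.59) g/m³ = 8.23×10^5 g/d = 823.1 kg/d.
P_X = Y_obs·Q·(S₀ − S) = 0.1287 × 823.1 = 106.0 kg VSS/d.
R_O = Q·ΔS − 1.42 P_X = 823.1 − 150.5 = 672.7 kg O₂/d.

R_O ≈ 673 kg O₂/d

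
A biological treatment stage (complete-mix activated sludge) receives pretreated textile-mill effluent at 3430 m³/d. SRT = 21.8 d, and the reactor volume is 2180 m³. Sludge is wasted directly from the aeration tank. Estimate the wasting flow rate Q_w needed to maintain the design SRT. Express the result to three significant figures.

Wasting from the aeration tank: Q_w = V / θ_c = 2180 / 21.8 = 100.0 m³/d.

Q_w ≈ 100 m³/d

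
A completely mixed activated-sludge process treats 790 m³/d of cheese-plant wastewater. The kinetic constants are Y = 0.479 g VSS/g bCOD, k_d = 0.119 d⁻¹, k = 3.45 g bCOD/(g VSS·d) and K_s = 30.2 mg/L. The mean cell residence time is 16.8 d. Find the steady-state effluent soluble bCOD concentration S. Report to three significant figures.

S ≈ 3.66 mg/L

Effluent substrate depends only on kinetics and SRT: S = K_s(1 + k_d θ_c) / [θ_c(Yk − k_d) − 1] = 30.2 × (1 + 0.119 × 16.8) / [16.8 × (0.479 × 3.45 − 0.119) − 1] = 90.58 / 24.76 = 3.658 mg/L.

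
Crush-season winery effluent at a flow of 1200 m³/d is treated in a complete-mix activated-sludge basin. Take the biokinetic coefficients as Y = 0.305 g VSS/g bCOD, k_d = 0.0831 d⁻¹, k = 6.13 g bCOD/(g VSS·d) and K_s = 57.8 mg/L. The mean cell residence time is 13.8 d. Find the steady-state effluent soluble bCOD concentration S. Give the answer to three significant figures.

For a completely mixed reactor with recycle the Lawrence–McCarty relation gives S = K_s·(1 + k_d·θ_c) / [θ_c·(Y·k − k_d) − 1] = 57.8 × (1 + 0.0831 × 13.8) / [13.8 × (0.305 × 6.13 − 0.0831) − 1] = 124.1 / 23.65 = 5.246 mg/L.

S ≈ 5.25 mg/L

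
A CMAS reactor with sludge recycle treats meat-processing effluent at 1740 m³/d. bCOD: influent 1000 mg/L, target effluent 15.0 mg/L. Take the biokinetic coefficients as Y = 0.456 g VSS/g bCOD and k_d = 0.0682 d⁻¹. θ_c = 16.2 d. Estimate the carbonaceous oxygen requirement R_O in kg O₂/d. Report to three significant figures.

Observed yield with endogenous decay: Y_obs = Y / (1 + k_d·θ_c) = 0.456 / (1 + 0.0682 × 16.2) = 0.456 / 2.105 = 0.2166 g VSS/g bCOD.
Q·(S₀ − S) = 1740 × (1000 − 15.0) × 10⁻³ = 1714 kg/d removed.
P_X = Y_obs·Q·(S₀ − S) = 0.2166 × 1714 = 371.3 kg VSS/d.
Carbonaceous O₂ demand = substrate oxidised − cell-mass equivalent = 1714 − 1.42 × 371.3 = 1187 kg O₂/d.

R_O ≈ 1190 kg O₂/d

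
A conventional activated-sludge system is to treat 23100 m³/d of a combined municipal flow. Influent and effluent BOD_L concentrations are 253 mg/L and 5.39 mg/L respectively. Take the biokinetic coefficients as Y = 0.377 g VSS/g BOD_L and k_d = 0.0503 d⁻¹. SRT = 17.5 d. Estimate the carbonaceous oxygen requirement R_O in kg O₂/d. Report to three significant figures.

R_O ≈ 4090 kg O₂/d

The observed yield is Y_obs = Y/(1 + k_d·θ_c) = 0.377 / (1 + 0.0503 × 17.5) = 0.377 / 1.880 = 0.2005 g VSS per g BOD_L removed.
Mass of BOD_L removed per day: Q(S₀ − S) = 23100 × 247.6 g/m³ = 5720 kg/d.
Net sludge production P_X = 0.2005 × 5720 = 1147 kg VSS/d.
Carbonaceous O₂ demand = substrate oxidised − cell-mass equivalent = 5720 − 1.42 × 1147 = 4091 kg O₂/d.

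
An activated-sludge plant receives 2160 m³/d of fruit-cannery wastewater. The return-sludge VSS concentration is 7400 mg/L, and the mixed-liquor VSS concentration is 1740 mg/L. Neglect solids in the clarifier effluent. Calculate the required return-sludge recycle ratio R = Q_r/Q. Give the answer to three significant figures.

R ≈ 0.307

R = Q_r/Q = X/(X_r − X) = 1740 / (7400 − 1740) = 0.3074.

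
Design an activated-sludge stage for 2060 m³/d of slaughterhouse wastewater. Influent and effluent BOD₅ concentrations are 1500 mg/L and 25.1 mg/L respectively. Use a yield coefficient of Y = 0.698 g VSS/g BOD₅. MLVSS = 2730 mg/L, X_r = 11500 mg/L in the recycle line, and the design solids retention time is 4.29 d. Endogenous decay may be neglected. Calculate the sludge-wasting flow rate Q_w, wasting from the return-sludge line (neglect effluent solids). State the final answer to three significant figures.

Q_w ≈ 184 m³/d

V·X = Y·Q·ΔS·θ_c gives V = 0.698 × 2060 × (1500 − 25.1) × 4.29 / 2730 = 3333 m³.
Wasting from the return line (neglecting effluent solids): Q_w = V·X / (θ_c·X_r) = 3333 × 2730 / (4.29 × 11500) = 184.4 m³/d.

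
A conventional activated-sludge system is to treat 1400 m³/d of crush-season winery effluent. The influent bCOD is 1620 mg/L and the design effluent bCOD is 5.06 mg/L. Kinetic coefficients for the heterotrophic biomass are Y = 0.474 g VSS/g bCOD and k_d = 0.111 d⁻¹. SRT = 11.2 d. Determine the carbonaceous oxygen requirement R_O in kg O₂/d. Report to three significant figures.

Y_obs = Y / (1 + k_d θ_c) = 0.474 / (1 + 0.111 × 11.2) = 0.474 / 2.243 = 0.2113.
Q·(S₀ − S) = 1400 × (1620 − 5.06) × 10⁻³ = 2261 kg/d removed.
Biomass synthesised: P_X = Y_obs × 2261 = 477.7 kg VSS/d.
Carbonaceous O₂ demand = substrate oxidised − cell-mass equivalent = 2261 − 1.42 × 477.7 = 1583 kg O₂/d.

R_O ≈ 1580 kg O₂/d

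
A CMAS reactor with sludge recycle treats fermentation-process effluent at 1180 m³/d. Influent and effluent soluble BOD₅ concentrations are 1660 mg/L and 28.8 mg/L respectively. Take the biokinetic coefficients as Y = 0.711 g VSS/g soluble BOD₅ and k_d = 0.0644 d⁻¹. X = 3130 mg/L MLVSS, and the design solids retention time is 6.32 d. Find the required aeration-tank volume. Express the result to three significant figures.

V ≈ 1960 m³

From the SRT design equation V = Y Q (S₀−S) θ_c / [X (1 + k_d θ_c)] = 0.711 × 1180 × (1660 − 28.8) × 6.32 / [3130 × (1 + 0.0644 × 6.32)] = 8.65×10^6 / 4404 = 1964 m³.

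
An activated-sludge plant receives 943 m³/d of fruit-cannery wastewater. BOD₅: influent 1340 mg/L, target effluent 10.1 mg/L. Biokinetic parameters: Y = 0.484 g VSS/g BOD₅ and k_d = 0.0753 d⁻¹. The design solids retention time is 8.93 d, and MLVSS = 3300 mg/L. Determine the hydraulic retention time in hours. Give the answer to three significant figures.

From the SRT design equation V = Y Q (S₀−S) θ_c / [X (1 + k_d θ_c)] = 0.484 × 943 × (1340 − 10.1) × 8.93 / [3300 × (1 + 0.0753 × 8.93)] = 5.42×10^6 / 5519 = 982.1 m³.
τ = V/Q = 982.1/943 = 1.041 d, or 25.00 h.

τ ≈ 25.0 h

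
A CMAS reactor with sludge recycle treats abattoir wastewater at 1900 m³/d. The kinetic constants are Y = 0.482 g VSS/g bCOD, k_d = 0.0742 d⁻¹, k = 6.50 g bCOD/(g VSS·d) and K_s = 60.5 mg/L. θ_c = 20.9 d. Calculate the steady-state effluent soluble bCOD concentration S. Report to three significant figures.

Effluent substrate depends only on kinetics and SRT: S = K_s(1 + k_d θ_c) / [θ_c(Yk − k_d) − 1] = 60.5 × (1 + 0.0742 × 20.9) / [20.9 × (0.482 × 6.50 − 0.0742) − 1] = 154.3 / 62.93 = 2.452 mg/L.

S ≈ 2.45 mg/L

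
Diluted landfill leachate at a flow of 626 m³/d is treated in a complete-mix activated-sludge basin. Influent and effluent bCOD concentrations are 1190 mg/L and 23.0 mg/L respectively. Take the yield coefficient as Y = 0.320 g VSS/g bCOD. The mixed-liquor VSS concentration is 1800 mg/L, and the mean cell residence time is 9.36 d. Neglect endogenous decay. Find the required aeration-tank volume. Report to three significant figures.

V ≈ 1220 m³

With k_d = 0 the design equation reduces to V = Y Q (S₀−S) θ_c / X = 0.320 × 626 × (1190 − 23.0) × 9.36 / 1800 = 1216 m³.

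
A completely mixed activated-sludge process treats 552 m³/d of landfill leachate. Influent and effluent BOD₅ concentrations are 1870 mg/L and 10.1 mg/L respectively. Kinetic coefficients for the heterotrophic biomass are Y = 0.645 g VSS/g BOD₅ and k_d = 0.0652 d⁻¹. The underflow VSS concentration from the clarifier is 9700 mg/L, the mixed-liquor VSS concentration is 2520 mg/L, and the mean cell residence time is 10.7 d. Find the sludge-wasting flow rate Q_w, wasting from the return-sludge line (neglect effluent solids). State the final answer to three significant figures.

Steady-state biomass mass balance: V·X·(1 + k_d·θ_c) = Y·Q·(S₀ − S)·θ_c, so V = 0.645 × 552 × (1870 − 10.1) × 10.7 / [2520 × (1 + 0.0652 × 10.7)] = 7.09×10^6 / 4278 = 1656 m³.
Wasting from the return line (neglecting effluent solids): Q_w = V·X / (θ_c·X_r) = 1656 × 2520 / (10.7 × 9700) = 40.21 m³/d.

Q_w ≈ 40.2 m³/d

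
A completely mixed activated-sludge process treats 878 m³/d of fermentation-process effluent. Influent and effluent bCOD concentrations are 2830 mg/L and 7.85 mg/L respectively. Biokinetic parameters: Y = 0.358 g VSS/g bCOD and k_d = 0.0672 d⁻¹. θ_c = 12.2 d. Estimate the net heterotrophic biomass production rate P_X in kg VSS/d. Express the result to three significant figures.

Y_obs = Y / (1 + k_d θ_c) = 0.358 / (1 + 0.0672 × 12.2) = 0.358 / 1.820 = 0.1967.
ΔS = 2830 − 7.85 = 2822 mg/L, so the substrate removal rate is 878 × 2822/1000 = 2478 kg bCOD/d.
P_X = Y_obs · Q(S₀ − S) = 0.1967 × 2478 = 487.4 kg VSS/d.

P_X ≈ 487 kg VSS/d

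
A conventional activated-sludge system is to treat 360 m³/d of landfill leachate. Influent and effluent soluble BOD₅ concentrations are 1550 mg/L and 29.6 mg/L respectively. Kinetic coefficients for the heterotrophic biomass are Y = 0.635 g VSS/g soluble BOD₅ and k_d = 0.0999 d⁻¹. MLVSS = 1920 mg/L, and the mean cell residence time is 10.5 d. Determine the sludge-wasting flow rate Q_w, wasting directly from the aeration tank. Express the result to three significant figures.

Q_w ≈ 88.3 m³/d

Steady-state biomass mass balance: V·X·(1 + k_d·θ_c) = Y·Q·(S₀ − S)·θ_c, so V = 0.635 × 360 × (1550 − 29.6) × 10.5 / [1920 × (1 + 0.0999 × 10.5)] = 3.65×10^6 / 3934 = 927.7 m³.
For wasting at MLVSS concentration, Q_w = V/θ_c = 927.7/10.5 = 88.35 m³/d.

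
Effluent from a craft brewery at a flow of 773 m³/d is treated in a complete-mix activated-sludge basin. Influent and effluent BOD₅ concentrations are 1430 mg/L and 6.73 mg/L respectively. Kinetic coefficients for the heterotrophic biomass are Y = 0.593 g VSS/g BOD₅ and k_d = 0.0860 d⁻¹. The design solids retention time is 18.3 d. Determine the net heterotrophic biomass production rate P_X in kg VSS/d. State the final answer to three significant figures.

Correct the yield for decay: Y_obs = Y/(1 + k_d θ_c) = 0.593 / (1 + 0.0860 × 18.3) = 0.593 / 2.574 = 0.2304.
Substrate removed = Q·(S₀ − S) = 773 m³/d × (1430 − 6.73) g/m³ = 1.1×10^6 g/d = 1100 kg/d.
Biomass produced: P_X = Y_obs·Q·ΔS = 0.2304 × 1100 ≈ 253.5 kg VSS/d.

P_X ≈ 253 kg VSS/d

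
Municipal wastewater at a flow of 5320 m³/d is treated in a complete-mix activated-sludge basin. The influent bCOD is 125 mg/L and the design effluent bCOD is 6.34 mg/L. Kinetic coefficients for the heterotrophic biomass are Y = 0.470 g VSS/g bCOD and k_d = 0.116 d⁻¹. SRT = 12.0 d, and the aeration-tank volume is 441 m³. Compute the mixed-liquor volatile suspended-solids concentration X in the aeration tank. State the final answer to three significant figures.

X ≈ 3380 mg/L

Solving the biomass balance for X: X = Y Q (S₀−S) θ_c / [V (1+k_d θ_c)] = 0.470 × 5320 × (125 − 6.34) × 12.0 / [441 × (1 + 0.116 × 12.0)] = 3375 mg/L.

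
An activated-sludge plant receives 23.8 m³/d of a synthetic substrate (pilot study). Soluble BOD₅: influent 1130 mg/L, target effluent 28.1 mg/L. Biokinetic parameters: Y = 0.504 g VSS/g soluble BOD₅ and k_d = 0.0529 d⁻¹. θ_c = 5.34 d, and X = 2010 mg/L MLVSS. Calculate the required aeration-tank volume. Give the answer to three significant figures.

V ≈ 27.4 m³

Rearranging the biomass balance for a CMAS with decay, V = Y·Q·ΔS·θ_c / [X·(1+k_d θ_c)] = 0.504 × 23.8 × (1130 − 28.1) × 5.34 / [2010 × (1 + 0.0529 × 5.34)] = 7.06×10^4 / 2578 = 27.38 m³.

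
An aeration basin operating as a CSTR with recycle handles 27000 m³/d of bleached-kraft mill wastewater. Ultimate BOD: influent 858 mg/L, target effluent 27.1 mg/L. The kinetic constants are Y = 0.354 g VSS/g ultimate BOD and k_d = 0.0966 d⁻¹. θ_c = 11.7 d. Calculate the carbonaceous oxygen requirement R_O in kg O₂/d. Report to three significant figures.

Observed yield with endogenous decay: Y_obs = Y / (1 + k_d·θ_c) = 0.354 / (1 + 0.0966 × 11.7) = 0.354 / 2.130 = 0.1662 g VSS/g ultimate BOD.
Mass of ultimate BOD removed per day: Q(S₀ − S) = 27000 × 830.9 g/m³ = 22434 kg/d.
P_X = Y_obs·Q·(S₀ − S) = 0.1662 × 22434 = 3728 kg VSS/d.
R_O = Q·ΔS − 1.42 P_X = 22434 − 5294 = 17140 kg O₂/d.

R_O ≈ 17100 kg O₂/d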